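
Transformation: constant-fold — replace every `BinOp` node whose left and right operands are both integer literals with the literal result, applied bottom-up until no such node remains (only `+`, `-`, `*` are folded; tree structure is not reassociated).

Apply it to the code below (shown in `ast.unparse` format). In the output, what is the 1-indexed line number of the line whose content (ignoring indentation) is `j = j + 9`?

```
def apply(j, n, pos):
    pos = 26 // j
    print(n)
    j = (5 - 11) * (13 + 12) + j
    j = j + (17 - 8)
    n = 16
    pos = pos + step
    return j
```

5

Transformed code:
def apply(j, n, pos):
    pos = 26 // j
    print(n)
    j = -150 + j
    j = j + 9
    n = 16
    pos = pos + step
    return j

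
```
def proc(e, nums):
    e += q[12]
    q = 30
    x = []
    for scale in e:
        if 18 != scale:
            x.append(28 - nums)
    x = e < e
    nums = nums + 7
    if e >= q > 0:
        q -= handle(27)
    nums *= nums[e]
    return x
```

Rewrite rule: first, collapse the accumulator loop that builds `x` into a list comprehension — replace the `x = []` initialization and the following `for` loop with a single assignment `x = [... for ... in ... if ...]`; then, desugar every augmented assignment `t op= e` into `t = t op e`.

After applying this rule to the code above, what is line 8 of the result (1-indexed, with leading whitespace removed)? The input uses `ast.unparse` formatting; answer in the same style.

q = q - handle(27)

Transformed code:
def proc(e, nums):
    e = e + q[12]
    q = 30
    x = [28 - nums for scale in e if 18 != scale]
    x = e < e
    nums = nums + 7
    if e >= q > 0:
        q = q - handle(27)
    nums = nums * nums[e]
    return x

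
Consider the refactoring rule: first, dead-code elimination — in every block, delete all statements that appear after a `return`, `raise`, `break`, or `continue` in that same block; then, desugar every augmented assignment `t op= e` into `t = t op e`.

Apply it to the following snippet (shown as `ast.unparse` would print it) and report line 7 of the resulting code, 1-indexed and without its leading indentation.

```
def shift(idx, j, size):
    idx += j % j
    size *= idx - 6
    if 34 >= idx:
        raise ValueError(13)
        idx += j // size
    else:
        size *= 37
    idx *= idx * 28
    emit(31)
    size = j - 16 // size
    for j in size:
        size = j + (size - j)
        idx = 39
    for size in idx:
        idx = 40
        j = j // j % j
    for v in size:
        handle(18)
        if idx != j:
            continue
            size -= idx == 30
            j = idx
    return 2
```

size = size * 37

Transformed code:
def shift(idx, j, size):
    idx = idx + j % j
    size = size * (idx - 6)
    if 34 >= idx:
        raise ValueError(13)
    else:
        size = size * 37
    idx = idx * (idx * 28)
    emit(31)
    size = j - 16 // size
    for j in size:
        size = j + (size - j)
        idx = 39
    for size in idx:
        idx = 40
        j = j // j % j
    for v in size:
        handle(18)
        if idx != j:
            continue
    return 2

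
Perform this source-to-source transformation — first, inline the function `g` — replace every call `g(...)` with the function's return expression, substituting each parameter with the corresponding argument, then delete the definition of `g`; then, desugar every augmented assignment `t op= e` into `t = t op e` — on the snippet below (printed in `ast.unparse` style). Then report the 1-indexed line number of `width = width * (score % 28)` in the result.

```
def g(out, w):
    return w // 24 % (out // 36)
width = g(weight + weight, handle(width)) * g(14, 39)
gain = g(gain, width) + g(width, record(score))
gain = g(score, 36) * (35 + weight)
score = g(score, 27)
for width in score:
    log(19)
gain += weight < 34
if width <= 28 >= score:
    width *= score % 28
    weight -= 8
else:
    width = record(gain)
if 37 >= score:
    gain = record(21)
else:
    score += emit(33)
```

Transformed code:
width = handle(width) // 24 % ((weight + weight) // 36) * (39 // 24 % (14 // 36))
gain = width // 24 % (gain // 36) + record(score) // 24 % (width // 36)
gain = 36 // 24 % (score // 36) * (35 + weight)
score = 27 // 24 % (score // 36)
for width in score:
    log(19)
gain = gain + (weight < 34)
if width <= 28 >= score:
    width = width * (score % 28)
    weight = weight - 8
else:
    width = record(gain)
if 37 >= score:
    gain = record(21)
else:
    score = score + emit(33)

9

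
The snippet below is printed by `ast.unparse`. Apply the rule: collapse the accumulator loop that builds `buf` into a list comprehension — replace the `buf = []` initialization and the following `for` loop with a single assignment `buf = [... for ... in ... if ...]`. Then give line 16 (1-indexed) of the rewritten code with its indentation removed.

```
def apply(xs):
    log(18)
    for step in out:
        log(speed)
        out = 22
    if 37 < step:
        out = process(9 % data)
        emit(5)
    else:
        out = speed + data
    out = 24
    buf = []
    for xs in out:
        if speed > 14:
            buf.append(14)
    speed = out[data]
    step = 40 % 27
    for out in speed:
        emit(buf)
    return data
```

emit(buf)

Transformed code:
def apply(xs):
    log(18)
    for step in out:
        log(speed)
        out = 22
    if 37 < step:
        out = process(9 % data)
        emit(5)
    else:
        out = speed + data
    out = 24
    buf = [14 for xs in out if speed > 14]
    speed = out[data]
    step = 40 % 27
    for out in speed:
        emit(buf)
    return data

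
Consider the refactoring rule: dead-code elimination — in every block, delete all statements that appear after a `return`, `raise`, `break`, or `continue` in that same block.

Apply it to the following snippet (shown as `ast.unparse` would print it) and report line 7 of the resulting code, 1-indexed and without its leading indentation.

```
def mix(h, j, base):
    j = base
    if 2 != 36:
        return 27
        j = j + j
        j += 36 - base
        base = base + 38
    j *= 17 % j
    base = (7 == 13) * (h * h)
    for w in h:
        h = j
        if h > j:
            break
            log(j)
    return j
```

Transformed code:
def mix(h, j, base):
    j = base
    if 2 != 36:
        return 27
    j *= 17 % j
    base = (7 == 13) * (h * h)
    for w in h:
        h = j
        if h > j:
            break
    return j

for w in h:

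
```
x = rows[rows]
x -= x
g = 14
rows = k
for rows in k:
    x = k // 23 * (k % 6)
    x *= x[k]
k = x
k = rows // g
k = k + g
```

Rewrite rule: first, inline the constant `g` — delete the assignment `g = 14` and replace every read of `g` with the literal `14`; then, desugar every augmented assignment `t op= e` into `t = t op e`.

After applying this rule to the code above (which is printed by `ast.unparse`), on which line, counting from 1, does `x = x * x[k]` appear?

6

Transformed code:
x = rows[rows]
x = x - x
rows = k
for rows in k:
    x = k // 23 * (k % 6)
    x = x * x[k]
k = x
k = rows // 14
k = k + 14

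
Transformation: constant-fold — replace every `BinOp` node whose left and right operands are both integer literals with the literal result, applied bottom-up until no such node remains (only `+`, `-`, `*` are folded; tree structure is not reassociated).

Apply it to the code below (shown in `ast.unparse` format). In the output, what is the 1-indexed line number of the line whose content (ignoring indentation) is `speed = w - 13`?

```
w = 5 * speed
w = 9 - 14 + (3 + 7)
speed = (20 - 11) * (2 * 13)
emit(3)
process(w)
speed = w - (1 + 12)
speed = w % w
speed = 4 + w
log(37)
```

6

Transformed code:
w = 5 * speed
w = 5
speed = 234
emit(3)
process(w)
speed = w - 13
speed = w % w
speed = 4 + w
log(37)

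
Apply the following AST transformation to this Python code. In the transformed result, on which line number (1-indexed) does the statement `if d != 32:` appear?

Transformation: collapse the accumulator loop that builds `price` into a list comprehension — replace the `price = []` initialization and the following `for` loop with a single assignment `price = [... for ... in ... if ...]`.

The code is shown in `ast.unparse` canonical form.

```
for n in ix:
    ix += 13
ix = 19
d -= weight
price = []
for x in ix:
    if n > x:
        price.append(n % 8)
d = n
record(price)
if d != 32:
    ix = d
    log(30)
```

8

Transformed code:
for n in ix:
    ix += 13
ix = 19
d -= weight
price = [n % 8 for x in ix if n > x]
d = n
record(price)
if d != 32:
    ix = d
    log(30)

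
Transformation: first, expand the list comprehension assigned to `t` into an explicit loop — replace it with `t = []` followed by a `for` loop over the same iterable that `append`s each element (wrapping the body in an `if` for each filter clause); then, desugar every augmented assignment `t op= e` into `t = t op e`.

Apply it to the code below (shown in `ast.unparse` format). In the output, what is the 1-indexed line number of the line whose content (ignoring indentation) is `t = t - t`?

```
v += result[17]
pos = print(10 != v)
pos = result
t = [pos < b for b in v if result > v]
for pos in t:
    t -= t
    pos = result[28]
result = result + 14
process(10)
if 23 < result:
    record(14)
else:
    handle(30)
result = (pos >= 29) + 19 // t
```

9

Transformed code:
v = v + result[17]
pos = print(10 != v)
pos = result
t = []
for b in v:
    if result > v:
        t.append(pos < b)
for pos in t:
    t = t - t
    pos = result[28]
result = result + 14
process(10)
if 23 < result:
    record(14)
else:
    handle(30)
result = (pos >= 29) + 19 // t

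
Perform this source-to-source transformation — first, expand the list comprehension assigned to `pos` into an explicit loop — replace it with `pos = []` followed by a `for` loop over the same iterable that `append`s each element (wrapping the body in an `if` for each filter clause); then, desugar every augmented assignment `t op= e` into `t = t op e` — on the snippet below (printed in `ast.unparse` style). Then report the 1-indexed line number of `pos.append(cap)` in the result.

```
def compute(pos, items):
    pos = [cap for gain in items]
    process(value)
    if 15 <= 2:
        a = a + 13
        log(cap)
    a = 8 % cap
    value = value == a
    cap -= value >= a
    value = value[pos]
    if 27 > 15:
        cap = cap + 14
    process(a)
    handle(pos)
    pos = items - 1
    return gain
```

4

Transformed code:
def compute(pos, items):
    pos = []
    for gain in items:
        pos.append(cap)
    process(value)
    if 15 <= 2:
        a = a + 13
        log(cap)
    a = 8 % cap
    value = value == a
    cap = cap - (value >= a)
    value = value[pos]
    if 27 > 15:
        cap = cap + 14
    process(a)
    handle(pos)
    pos = items - 1
    return gain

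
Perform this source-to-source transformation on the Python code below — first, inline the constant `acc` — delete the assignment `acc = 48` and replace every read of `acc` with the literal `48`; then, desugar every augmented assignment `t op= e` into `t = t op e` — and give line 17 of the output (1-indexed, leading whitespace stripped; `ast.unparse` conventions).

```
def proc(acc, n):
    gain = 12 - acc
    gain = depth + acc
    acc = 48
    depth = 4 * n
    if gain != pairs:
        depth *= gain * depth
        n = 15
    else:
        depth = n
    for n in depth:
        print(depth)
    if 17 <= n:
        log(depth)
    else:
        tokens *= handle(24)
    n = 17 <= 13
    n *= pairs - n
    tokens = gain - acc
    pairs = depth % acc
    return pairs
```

Transformed code:
def proc(acc, n):
    gain = 12 - 48
    gain = depth + 48
    depth = 4 * n
    if gain != pairs:
        depth = depth * (gain * depth)
        n = 15
    else:
        depth = n
    for n in depth:
        print(depth)
    if 17 <= n:
        log(depth)
    else:
        tokens = tokens * handle(24)
    n = 17 <= 13
    n = n * (pairs - n)
    tokens = gain - 48
    pairs = depth % 48
    return pairs

n = n * (pairs - n)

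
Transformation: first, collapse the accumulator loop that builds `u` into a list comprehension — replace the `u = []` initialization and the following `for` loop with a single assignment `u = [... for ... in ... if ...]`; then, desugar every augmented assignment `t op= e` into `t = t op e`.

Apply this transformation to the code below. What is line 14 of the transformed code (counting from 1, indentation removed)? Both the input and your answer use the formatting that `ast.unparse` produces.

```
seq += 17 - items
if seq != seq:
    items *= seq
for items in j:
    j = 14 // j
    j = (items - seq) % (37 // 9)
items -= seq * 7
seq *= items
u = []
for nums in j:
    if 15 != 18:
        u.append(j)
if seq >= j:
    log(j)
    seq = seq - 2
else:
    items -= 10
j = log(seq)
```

Transformed code:
seq = seq + (17 - items)
if seq != seq:
    items = items * seq
for items in j:
    j = 14 // j
    j = (items - seq) % (37 // 9)
items = items - seq * 7
seq = seq * items
u = [j for nums in j if 15 != 18]
if seq >= j:
    log(j)
    seq = seq - 2
else:
    items = items - 10
j = log(seq)

items = items - 10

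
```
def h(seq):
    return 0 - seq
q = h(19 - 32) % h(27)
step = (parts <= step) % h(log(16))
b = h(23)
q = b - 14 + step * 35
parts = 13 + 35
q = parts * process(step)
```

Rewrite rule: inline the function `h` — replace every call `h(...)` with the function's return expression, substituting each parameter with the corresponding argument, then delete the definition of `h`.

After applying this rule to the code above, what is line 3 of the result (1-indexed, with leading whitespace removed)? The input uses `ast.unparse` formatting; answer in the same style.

b = 0 - 23

Transformed code:
q = (0 - (19 - 32)) % (0 - 27)
step = (parts <= step) % (0 - log(16))
b = 0 - 23
q = b - 14 + step * 35
parts = 13 + 35
q = parts * process(step)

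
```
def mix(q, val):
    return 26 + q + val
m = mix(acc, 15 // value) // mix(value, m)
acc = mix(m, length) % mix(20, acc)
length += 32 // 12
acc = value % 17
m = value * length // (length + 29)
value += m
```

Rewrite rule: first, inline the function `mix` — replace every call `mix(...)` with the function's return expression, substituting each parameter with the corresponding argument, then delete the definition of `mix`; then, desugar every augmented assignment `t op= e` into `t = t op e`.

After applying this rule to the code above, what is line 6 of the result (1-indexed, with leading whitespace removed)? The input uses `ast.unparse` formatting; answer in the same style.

value = value + m

Transformed code:
m = (26 + acc + 15 // value) // (26 + value + m)
acc = (26 + m + length) % (26 + 20 + acc)
length = length + 32 // 12
acc = value % 17
m = value * length // (length + 29)
value = value + m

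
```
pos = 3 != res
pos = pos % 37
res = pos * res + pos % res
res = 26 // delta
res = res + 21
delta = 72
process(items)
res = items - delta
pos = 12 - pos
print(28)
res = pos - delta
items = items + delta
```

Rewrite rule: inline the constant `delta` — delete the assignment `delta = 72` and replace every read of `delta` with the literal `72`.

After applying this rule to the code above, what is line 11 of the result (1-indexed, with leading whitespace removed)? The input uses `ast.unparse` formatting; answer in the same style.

Transformed code:
pos = 3 != res
pos = pos % 37
res = pos * res + pos % res
res = 26 // 72
res = res + 21
process(items)
res = items - 72
pos = 12 - pos
print(28)
res = pos - 72
items = items + 72

items = items + 72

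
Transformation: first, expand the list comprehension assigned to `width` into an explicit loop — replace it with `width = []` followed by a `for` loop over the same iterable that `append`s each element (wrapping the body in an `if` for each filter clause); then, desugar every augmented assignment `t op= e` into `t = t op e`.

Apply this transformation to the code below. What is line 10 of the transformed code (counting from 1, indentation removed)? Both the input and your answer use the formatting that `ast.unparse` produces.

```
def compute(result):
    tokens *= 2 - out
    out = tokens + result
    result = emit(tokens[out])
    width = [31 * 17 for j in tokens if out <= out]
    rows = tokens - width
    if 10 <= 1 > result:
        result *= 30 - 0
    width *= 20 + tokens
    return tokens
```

if 10 <= 1 > result:

Transformed code:
def compute(result):
    tokens = tokens * (2 - out)
    out = tokens + result
    result = emit(tokens[out])
    width = []
    for j in tokens:
        if out <= out:
            width.append(31 * 17)
    rows = tokens - width
    if 10 <= 1 > result:
        result = result * (30 - 0)
    width = width * (20 + tokens)
    return tokens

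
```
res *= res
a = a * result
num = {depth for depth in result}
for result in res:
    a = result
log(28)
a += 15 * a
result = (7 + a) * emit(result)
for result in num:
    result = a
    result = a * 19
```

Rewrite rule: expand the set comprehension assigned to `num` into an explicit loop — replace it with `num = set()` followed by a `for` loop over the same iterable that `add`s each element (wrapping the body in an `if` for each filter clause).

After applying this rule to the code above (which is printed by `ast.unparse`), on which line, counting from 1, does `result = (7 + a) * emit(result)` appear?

Transformed code:
res *= res
a = a * result
num = set()
for depth in result:
    num.add(depth)
for result in res:
    a = result
log(28)
a += 15 * a
result = (7 + a) * emit(result)
for result in num:
    result = a
    result = a * 19

10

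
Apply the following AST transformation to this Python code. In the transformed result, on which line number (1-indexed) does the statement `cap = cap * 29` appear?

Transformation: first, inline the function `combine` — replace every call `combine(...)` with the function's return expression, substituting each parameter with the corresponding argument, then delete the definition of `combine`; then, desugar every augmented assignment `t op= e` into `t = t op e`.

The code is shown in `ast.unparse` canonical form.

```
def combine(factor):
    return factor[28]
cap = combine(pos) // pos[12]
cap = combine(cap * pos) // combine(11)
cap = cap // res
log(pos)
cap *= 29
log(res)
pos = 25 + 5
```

Transformed code:
cap = pos[28] // pos[12]
cap = (cap * pos)[28] // 11[28]
cap = cap // res
log(pos)
cap = cap * 29
log(res)
pos = 25 + 5

5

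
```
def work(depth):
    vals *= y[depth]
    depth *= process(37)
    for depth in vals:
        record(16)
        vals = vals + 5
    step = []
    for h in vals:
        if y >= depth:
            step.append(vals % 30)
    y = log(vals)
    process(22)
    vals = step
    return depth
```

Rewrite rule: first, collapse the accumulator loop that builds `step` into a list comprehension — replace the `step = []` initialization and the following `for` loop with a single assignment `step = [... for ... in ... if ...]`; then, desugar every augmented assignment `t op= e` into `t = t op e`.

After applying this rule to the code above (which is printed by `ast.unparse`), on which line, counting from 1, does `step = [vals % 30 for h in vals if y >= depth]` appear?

7

Transformed code:
def work(depth):
    vals = vals * y[depth]
    depth = depth * process(37)
    for depth in vals:
        record(16)
        vals = vals + 5
    step = [vals % 30 for h in vals if y >= depth]
    y = log(vals)
    process(22)
    vals = step
    return depth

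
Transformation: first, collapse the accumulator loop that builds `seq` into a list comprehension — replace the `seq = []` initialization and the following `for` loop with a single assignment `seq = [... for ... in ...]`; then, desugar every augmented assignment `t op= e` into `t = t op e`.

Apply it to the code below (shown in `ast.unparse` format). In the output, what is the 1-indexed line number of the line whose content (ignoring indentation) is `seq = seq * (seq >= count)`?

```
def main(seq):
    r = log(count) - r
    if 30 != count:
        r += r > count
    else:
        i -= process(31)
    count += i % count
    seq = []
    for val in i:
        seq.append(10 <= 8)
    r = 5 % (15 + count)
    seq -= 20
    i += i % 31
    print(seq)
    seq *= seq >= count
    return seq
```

13

Transformed code:
def main(seq):
    r = log(count) - r
    if 30 != count:
        r = r + (r > count)
    else:
        i = i - process(31)
    count = count + i % count
    seq = [10 <= 8 for val in i]
    r = 5 % (15 + count)
    seq = seq - 20
    i = i + i % 31
    print(seq)
    seq = seq * (seq >= count)
    return seq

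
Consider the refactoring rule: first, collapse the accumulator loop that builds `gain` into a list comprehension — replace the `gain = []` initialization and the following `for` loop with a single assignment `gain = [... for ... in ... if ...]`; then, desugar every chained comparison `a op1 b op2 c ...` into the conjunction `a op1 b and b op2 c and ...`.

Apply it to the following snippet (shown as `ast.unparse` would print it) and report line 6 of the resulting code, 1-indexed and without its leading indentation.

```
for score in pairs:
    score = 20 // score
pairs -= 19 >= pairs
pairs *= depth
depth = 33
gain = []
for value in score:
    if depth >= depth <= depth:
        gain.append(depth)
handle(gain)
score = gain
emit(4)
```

Transformed code:
for score in pairs:
    score = 20 // score
pairs -= 19 >= pairs
pairs *= depth
depth = 33
gain = [depth for value in score if depth >= depth and depth <= depth]
handle(gain)
score = gain
emit(4)

gain = [depth for value in score if depth >= depth and depth <= depth]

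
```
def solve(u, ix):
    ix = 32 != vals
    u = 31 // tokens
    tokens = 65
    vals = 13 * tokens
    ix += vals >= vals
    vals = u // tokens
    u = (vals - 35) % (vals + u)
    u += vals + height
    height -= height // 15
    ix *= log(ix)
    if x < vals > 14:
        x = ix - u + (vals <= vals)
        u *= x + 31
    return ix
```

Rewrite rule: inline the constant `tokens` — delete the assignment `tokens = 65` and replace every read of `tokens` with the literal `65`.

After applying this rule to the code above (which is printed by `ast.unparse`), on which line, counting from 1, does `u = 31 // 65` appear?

3

Transformed code:
def solve(u, ix):
    ix = 32 != vals
    u = 31 // 65
    vals = 13 * 65
    ix += vals >= vals
    vals = u // 65
    u = (vals - 35) % (vals + u)
    u += vals + height
    height -= height // 15
    ix *= log(ix)
    if x < vals > 14:
        x = ix - u + (vals <= vals)
        u *= x + 31
    return ix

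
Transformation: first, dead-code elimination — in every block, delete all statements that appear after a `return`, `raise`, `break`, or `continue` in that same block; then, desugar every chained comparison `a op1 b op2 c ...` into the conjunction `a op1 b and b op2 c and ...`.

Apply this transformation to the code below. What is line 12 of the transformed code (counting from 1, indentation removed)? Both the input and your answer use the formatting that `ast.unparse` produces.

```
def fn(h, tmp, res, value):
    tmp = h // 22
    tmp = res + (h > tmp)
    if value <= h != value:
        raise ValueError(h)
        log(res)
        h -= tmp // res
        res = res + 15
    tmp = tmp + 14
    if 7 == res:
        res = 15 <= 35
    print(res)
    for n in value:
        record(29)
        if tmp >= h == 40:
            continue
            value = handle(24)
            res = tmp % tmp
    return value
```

Transformed code:
def fn(h, tmp, res, value):
    tmp = h // 22
    tmp = res + (h > tmp)
    if value <= h and h != value:
        raise ValueError(h)
    tmp = tmp + 14
    if 7 == res:
        res = 15 <= 35
    print(res)
    for n in value:
        record(29)
        if tmp >= h and h == 40:
            continue
    return value

if tmp >= h and h == 40:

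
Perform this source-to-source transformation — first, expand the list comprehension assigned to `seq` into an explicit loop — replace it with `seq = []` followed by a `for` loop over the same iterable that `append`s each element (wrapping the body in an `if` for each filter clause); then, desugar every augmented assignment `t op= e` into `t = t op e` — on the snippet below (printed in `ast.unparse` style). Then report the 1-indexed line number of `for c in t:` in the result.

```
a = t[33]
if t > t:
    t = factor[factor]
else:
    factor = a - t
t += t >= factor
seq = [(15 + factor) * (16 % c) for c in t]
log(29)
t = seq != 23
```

Transformed code:
a = t[33]
if t > t:
    t = factor[factor]
else:
    factor = a - t
t = t + (t >= factor)
seq = []
for c in t:
    seq.append((15 + factor) * (16 % c))
log(29)
t = seq != 23

8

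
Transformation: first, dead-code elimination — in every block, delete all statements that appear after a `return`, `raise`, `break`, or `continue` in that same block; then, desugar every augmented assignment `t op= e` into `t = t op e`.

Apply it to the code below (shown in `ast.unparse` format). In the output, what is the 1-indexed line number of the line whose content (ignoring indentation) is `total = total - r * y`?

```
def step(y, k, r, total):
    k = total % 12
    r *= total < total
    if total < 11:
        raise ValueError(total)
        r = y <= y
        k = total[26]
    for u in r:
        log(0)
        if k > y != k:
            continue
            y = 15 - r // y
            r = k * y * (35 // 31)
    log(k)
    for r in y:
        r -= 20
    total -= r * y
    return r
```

13

Transformed code:
def step(y, k, r, total):
    k = total % 12
    r = r * (total < total)
    if total < 11:
        raise ValueError(total)
    for u in r:
        log(0)
        if k > y != k:
            continue
    log(k)
    for r in y:
        r = r - 20
    total = total - r * y
    return r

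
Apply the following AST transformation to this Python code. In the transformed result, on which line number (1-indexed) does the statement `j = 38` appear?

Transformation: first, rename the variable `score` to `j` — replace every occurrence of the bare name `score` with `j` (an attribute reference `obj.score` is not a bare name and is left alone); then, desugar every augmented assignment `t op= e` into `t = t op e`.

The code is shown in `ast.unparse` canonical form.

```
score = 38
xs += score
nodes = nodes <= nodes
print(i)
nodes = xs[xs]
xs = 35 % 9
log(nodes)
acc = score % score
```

Transformed code:
j = 38
xs = xs + j
nodes = nodes <= nodes
print(i)
nodes = xs[xs]
xs = 35 % 9
log(nodes)
acc = j % j

1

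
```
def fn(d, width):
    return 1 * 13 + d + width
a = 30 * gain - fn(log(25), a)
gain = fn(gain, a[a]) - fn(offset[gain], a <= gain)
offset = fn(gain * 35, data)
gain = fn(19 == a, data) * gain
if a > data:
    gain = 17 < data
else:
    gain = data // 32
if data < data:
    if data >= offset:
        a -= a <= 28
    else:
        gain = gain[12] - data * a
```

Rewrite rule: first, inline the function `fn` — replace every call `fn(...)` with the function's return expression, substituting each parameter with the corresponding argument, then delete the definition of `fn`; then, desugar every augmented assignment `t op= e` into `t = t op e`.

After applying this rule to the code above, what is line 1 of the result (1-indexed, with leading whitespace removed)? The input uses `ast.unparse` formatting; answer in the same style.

Transformed code:
a = 30 * gain - (1 * 13 + log(25) + a)
gain = 1 * 13 + gain + a[a] - (1 * 13 + offset[gain] + (a <= gain))
offset = 1 * 13 + gain * 35 + data
gain = (1 * 13 + (19 == a) + data) * gain
if a > data:
    gain = 17 < data
else:
    gain = data // 32
if data < data:
    if data >= offset:
        a = a - (a <= 28)
    else:
        gain = gain[12] - data * a

a = 30 * gain - (1 * 13 + log(25) + a)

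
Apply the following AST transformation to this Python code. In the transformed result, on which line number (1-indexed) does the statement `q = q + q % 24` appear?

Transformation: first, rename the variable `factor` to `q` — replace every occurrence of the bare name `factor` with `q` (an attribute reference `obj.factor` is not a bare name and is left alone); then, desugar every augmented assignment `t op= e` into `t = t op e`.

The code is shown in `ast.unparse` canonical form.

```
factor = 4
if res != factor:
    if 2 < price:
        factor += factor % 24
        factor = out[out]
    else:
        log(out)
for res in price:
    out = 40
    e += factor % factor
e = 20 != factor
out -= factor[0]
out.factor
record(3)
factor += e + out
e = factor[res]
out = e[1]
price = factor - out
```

4

Transformed code:
q = 4
if res != q:
    if 2 < price:
        q = q + q % 24
        q = out[out]
    else:
        log(out)
for res in price:
    out = 40
    e = e + q % q
e = 20 != q
out = out - q[0]
out.factor
record(3)
q = q + (e + out)
e = q[res]
out = e[1]
price = q - out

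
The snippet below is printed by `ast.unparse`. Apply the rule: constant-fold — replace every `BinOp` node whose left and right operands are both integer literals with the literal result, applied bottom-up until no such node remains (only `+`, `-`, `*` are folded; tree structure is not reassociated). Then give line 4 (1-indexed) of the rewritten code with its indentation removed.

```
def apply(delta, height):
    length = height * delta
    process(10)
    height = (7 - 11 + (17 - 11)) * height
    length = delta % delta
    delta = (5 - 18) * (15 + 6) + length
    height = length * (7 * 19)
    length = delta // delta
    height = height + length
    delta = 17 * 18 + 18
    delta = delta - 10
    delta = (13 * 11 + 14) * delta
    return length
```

height = 2 * height

Transformed code:
def apply(delta, height):
    length = height * delta
    process(10)
    height = 2 * height
    length = delta % delta
    delta = -273 + length
    height = length * 133
    length = delta // delta
    height = height + length
    delta = 324
    delta = delta - 10
    delta = 157 * delta
    return length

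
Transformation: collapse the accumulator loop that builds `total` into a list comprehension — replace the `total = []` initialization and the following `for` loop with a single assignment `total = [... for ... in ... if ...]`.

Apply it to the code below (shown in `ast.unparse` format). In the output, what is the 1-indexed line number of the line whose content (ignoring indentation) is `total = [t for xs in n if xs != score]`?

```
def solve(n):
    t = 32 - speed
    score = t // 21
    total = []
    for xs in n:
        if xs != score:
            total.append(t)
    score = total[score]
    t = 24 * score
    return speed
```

Transformed code:
def solve(n):
    t = 32 - speed
    score = t // 21
    total = [t for xs in n if xs != score]
    score = total[score]
    t = 24 * score
    return speed

4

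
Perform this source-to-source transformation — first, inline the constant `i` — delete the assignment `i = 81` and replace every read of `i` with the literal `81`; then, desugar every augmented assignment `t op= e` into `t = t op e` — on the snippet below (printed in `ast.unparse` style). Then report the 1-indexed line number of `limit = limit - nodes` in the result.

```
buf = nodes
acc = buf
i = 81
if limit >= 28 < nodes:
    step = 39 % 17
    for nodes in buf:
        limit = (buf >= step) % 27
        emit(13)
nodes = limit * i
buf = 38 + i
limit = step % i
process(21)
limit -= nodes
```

Transformed code:
buf = nodes
acc = buf
if limit >= 28 < nodes:
    step = 39 % 17
    for nodes in buf:
        limit = (buf >= step) % 27
        emit(13)
nodes = limit * 81
buf = 38 + 81
limit = step % 81
process(21)
limit = limit - nodes

12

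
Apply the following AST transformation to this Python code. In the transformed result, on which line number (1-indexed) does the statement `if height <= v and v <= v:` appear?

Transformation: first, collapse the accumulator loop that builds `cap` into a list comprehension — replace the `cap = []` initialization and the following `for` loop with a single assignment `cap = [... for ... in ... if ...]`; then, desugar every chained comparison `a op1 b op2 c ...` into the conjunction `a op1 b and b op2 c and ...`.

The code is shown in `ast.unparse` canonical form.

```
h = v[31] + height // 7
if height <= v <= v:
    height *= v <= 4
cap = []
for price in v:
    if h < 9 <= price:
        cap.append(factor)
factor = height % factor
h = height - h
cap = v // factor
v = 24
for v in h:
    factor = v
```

2

Transformed code:
h = v[31] + height // 7
if height <= v and v <= v:
    height *= v <= 4
cap = [factor for price in v if h < 9 and 9 <= price]
factor = height % factor
h = height - h
cap = v // factor
v = 24
for v in h:
    factor = v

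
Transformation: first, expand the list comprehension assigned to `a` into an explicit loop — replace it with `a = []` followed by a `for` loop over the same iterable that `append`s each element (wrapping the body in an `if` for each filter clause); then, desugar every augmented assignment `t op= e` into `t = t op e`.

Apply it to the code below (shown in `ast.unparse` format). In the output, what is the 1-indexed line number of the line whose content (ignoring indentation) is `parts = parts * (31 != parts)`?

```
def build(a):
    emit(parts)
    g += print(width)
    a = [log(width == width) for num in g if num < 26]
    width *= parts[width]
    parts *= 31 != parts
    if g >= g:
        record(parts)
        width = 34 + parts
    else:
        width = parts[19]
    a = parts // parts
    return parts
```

9

Transformed code:
def build(a):
    emit(parts)
    g = g + print(width)
    a = []
    for num in g:
        if num < 26:
            a.append(log(width == width))
    width = width * parts[width]
    parts = parts * (31 != parts)
    if g >= g:
        record(parts)
        width = 34 + parts
    else:
        width = parts[19]
    a = parts // parts
    return parts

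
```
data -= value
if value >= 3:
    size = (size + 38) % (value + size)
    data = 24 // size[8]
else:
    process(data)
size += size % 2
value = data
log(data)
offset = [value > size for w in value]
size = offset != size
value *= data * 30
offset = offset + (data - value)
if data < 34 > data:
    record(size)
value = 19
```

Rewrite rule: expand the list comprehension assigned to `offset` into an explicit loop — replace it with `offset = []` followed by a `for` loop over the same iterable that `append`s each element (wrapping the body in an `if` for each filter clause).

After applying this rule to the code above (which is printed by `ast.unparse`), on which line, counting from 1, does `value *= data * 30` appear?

Transformed code:
data -= value
if value >= 3:
    size = (size + 38) % (value + size)
    data = 24 // size[8]
else:
    process(data)
size += size % 2
value = data
log(data)
offset = []
for w in value:
    offset.append(value > size)
size = offset != size
value *= data * 30
offset = offset + (data - value)
if data < 34 > data:
    record(size)
value = 19

14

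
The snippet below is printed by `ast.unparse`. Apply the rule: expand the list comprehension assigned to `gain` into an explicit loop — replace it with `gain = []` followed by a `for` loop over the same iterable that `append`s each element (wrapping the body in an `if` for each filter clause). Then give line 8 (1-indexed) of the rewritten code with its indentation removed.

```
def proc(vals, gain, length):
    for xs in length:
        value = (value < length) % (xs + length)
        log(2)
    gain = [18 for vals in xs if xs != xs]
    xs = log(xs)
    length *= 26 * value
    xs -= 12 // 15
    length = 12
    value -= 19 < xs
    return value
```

gain.append(18)

Transformed code:
def proc(vals, gain, length):
    for xs in length:
        value = (value < length) % (xs + length)
        log(2)
    gain = []
    for vals in xs:
        if xs != xs:
            gain.append(18)
    xs = log(xs)
    length *= 26 * value
    xs -= 12 // 15
    length = 12
    value -= 19 < xs
    return value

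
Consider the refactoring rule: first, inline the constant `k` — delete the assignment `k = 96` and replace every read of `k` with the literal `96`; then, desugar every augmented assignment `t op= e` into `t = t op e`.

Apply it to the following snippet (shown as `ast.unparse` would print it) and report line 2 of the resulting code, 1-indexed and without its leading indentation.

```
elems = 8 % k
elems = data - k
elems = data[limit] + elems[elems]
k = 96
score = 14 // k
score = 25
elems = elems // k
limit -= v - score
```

Transformed code:
elems = 8 % 96
elems = data - 96
elems = data[limit] + elems[elems]
score = 14 // 96
score = 25
elems = elems // 96
limit = limit - (v - score)

elems = data - 96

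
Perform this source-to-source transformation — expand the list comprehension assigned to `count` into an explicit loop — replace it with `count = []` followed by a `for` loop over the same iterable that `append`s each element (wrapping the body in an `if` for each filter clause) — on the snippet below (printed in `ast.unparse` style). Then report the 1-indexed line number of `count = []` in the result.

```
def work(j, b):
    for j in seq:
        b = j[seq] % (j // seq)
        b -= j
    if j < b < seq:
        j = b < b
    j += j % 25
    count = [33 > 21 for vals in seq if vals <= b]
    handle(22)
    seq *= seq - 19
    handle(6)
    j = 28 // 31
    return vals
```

Transformed code:
def work(j, b):
    for j in seq:
        b = j[seq] % (j // seq)
        b -= j
    if j < b < seq:
        j = b < b
    j += j % 25
    count = []
    for vals in seq:
        if vals <= b:
            count.append(33 > 21)
    handle(22)
    seq *= seq - 19
    handle(6)
    j = 28 // 31
    return vals

8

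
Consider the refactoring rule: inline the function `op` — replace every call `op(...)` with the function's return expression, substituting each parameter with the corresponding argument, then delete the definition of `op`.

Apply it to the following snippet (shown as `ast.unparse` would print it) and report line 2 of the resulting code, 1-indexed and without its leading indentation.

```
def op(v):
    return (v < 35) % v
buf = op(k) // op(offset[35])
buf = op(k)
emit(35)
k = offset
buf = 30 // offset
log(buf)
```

buf = (k < 35) % k

Transformed code:
buf = (k < 35) % k // ((offset[35] < 35) % offset[35])
buf = (k < 35) % k
emit(35)
k = offset
buf = 30 // offset
log(buf)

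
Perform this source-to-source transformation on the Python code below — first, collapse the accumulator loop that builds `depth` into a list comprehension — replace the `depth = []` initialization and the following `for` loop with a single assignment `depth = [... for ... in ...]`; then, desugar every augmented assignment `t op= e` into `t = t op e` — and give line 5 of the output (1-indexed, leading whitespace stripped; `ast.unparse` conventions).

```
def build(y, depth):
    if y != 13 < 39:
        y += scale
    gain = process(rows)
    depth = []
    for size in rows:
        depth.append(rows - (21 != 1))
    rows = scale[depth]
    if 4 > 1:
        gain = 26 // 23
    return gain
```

depth = [rows - (21 != 1) for size in rows]

Transformed code:
def build(y, depth):
    if y != 13 < 39:
        y = y + scale
    gain = process(rows)
    depth = [rows - (21 != 1) for size in rows]
    rows = scale[depth]
    if 4 > 1:
        gain = 26 // 23
    return gain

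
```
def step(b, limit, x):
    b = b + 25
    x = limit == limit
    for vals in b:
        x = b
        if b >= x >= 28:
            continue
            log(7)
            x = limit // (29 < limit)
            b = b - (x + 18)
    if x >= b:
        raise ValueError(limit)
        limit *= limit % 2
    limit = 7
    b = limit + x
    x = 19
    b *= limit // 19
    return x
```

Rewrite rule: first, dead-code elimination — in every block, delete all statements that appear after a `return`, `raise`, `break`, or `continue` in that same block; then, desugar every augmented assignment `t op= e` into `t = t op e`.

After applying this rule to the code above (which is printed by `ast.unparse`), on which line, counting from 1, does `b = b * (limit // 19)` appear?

13

Transformed code:
def step(b, limit, x):
    b = b + 25
    x = limit == limit
    for vals in b:
        x = b
        if b >= x >= 28:
            continue
    if x >= b:
        raise ValueError(limit)
    limit = 7
    b = limit + x
    x = 19
    b = b * (limit // 19)
    return x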